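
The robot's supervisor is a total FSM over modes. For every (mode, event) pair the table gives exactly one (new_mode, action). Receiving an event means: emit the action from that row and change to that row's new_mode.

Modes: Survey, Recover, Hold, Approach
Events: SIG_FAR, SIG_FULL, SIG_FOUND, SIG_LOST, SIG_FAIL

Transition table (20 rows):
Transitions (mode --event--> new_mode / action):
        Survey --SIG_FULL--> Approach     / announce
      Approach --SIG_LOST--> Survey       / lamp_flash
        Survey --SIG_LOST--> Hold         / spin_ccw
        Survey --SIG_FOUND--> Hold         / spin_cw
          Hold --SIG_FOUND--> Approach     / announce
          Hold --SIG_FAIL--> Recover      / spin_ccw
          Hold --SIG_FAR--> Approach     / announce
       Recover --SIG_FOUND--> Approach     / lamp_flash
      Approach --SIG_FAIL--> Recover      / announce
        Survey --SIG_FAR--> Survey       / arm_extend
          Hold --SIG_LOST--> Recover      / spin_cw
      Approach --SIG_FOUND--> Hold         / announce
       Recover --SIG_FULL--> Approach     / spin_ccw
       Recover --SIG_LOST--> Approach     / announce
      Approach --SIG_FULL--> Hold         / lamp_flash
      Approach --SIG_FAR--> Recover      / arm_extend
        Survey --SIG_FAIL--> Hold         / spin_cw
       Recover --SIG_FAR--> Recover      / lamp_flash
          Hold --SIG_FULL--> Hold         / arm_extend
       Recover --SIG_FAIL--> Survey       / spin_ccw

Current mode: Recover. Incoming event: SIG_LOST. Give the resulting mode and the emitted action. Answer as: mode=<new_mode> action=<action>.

current mode = Recover; filter table to that mode:
  (Recover, SIG_FOUND) → (Approach, lamp_flash)
  (Recover, SIG_FULL) → (Approach, spin_ccw)
  (Recover, SIG_LOST) → (Approach, announce)  ← event matches
  (Recover, SIG_FAR) → (Recover, lamp_flash)
  (Recover, SIG_FAIL) → (Survey, spin_ccw)
event = SIG_LOST selects (Approach, announce)

mode=Approach action=announce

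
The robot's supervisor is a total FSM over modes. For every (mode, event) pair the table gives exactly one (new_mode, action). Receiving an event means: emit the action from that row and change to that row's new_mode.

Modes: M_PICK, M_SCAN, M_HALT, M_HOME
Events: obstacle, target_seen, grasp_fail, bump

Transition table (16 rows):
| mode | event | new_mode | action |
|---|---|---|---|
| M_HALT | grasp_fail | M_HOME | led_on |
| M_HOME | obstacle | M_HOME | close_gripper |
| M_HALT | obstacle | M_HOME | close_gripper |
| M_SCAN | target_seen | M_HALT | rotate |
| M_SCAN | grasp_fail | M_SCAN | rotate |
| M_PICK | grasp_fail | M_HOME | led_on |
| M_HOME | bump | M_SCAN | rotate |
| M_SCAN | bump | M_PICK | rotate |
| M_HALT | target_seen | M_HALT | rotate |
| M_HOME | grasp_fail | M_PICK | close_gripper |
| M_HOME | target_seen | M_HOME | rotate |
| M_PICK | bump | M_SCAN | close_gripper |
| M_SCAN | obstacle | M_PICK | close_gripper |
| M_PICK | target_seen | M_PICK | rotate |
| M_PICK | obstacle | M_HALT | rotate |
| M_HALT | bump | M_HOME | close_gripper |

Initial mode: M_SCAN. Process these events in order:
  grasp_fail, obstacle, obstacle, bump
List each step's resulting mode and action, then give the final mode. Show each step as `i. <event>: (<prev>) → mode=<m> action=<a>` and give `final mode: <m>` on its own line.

final mode: M_HOME

1. grasp_fail: (M_SCAN) → mode=M_SCAN action=rotate
2. obstacle: (M_SCAN) → mode=M_PICK action=close_gripper
3. obstacle: (M_PICK) → mode=M_HALT action=rotate
4. bump: (M_HALT) → mode=M_HOME action=close_gripper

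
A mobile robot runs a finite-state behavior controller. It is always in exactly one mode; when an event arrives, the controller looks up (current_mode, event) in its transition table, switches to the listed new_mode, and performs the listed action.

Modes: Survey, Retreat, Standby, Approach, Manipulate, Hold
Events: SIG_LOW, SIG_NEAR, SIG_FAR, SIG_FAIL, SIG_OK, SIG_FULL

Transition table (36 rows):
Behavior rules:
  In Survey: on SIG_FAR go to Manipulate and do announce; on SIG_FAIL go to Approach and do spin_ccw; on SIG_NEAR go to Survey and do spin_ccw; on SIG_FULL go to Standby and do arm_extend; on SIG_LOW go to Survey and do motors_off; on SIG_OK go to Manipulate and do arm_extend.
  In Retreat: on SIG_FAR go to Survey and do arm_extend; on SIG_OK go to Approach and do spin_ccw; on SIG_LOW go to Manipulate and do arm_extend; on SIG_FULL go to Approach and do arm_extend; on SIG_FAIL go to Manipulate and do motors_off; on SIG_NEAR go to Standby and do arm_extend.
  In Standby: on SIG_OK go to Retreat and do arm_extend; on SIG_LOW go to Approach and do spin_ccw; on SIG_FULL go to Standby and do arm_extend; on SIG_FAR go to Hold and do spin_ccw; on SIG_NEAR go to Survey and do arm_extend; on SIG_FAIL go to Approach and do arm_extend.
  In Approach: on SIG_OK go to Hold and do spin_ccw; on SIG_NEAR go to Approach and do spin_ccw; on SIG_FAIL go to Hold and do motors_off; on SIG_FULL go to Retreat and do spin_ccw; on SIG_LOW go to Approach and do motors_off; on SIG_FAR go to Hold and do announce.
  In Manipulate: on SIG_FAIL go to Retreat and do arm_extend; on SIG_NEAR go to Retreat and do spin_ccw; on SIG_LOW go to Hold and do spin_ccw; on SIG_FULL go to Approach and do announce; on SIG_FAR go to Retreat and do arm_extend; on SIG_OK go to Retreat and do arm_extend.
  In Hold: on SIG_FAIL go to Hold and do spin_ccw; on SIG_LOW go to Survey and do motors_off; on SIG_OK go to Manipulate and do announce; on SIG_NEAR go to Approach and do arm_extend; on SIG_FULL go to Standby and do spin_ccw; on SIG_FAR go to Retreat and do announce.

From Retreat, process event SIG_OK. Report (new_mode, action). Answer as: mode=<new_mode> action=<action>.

mode=Approach action=spin_ccw

current mode = Retreat; filter table to that mode:
  (Retreat, SIG_FAR) → (Survey, arm_extend)
  (Retreat, SIG_OK) → (Approach, spin_ccw)  ← event matches
  (Retreat, SIG_LOW) → (Manipulate, arm_extend)
  (Retreat, SIG_FULL) → (Approach, arm_extend)
  (Retreat, SIG_FAIL) → (Manipulate, motors_off)
  (Retreat, SIG_NEAR) → (Standby, arm_extend)
event = SIG_OK selects (Approach, spin_ccw)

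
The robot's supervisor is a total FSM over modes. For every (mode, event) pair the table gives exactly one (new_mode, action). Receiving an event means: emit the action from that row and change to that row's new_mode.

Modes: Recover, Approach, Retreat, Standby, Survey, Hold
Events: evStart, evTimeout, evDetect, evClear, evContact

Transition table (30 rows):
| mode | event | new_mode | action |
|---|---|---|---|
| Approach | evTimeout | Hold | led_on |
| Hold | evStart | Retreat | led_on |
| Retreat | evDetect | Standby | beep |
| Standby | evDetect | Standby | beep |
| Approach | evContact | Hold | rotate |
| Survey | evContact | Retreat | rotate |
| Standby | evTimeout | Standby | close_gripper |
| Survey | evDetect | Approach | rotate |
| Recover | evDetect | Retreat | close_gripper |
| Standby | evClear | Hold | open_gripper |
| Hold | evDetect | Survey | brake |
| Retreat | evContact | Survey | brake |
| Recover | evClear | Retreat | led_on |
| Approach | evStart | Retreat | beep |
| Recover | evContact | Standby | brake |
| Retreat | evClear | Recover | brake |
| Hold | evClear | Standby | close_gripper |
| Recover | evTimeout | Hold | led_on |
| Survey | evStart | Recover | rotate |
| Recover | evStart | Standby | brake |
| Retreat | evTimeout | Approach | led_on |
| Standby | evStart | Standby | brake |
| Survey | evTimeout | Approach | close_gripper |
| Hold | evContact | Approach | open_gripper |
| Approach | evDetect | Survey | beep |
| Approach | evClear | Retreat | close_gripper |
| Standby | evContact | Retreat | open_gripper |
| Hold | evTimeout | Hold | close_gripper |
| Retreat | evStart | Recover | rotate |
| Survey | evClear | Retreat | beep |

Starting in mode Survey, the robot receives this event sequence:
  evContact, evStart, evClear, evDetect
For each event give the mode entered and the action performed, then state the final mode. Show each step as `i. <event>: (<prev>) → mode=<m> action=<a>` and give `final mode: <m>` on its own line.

1. evContact: (Survey) → mode=Retreat action=rotate
2. evStart: (Retreat) → mode=Recover action=rotate
3. evClear: (Recover) → mode=Retreat action=led_on
4. evDetect: (Retreat) → mode=Standby action=beep

final mode: Standby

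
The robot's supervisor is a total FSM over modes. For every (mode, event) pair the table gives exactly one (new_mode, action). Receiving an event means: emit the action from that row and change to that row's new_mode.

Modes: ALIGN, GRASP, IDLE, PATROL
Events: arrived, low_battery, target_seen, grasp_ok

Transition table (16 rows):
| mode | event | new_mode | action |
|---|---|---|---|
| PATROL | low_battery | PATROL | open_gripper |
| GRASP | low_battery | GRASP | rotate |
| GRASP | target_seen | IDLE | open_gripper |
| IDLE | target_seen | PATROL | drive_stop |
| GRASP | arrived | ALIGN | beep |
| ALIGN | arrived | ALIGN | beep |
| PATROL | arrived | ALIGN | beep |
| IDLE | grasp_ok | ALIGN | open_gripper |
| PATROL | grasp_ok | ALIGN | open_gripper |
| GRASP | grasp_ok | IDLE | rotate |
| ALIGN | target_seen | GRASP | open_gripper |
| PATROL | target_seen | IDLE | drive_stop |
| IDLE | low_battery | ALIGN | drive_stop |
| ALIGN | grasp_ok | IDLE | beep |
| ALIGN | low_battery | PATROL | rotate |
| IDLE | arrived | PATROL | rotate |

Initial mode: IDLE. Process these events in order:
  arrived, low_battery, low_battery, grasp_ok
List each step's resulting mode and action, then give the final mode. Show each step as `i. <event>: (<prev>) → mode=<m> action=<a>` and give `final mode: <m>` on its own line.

final mode: ALIGN

1. arrived: (IDLE) → mode=PATROL action=rotate
2. low_battery: (PATROL) → mode=PATROL action=open_gripper
3. low_battery: (PATROL) → mode=PATROL action=open_gripper
4. grasp_ok: (PATROL) → mode=ALIGN action=open_gripper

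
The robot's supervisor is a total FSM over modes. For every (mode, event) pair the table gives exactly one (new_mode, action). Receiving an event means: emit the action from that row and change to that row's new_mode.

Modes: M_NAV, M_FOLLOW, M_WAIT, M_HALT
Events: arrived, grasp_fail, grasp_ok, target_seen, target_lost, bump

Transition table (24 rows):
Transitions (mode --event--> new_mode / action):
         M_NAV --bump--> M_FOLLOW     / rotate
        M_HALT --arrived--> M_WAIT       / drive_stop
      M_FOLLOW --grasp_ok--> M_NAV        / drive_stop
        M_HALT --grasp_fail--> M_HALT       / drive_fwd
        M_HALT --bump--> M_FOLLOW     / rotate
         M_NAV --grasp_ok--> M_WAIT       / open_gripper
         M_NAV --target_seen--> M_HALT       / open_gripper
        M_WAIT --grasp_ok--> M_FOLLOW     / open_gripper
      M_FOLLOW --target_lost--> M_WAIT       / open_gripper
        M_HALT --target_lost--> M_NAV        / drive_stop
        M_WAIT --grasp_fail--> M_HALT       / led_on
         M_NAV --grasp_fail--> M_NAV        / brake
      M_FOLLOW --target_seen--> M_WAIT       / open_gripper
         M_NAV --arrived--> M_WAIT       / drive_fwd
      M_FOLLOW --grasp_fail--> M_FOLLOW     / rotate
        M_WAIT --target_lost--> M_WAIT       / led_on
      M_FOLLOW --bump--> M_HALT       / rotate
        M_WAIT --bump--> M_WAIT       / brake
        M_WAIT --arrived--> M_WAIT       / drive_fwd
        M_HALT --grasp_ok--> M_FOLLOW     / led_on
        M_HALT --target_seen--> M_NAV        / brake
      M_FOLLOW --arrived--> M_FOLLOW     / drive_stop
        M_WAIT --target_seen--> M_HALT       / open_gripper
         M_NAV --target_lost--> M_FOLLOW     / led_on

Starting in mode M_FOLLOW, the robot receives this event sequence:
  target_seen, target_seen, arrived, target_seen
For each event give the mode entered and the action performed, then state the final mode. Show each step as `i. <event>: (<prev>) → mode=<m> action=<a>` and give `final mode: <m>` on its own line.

1. target_seen: (M_FOLLOW) → mode=M_WAIT action=open_gripper
2. target_seen: (M_WAIT) → mode=M_HALT action=open_gripper
3. arrived: (M_HALT) → mode=M_WAIT action=drive_stop
4. target_seen: (M_WAIT) → mode=M_HALT action=open_gripper

final mode: M_HALT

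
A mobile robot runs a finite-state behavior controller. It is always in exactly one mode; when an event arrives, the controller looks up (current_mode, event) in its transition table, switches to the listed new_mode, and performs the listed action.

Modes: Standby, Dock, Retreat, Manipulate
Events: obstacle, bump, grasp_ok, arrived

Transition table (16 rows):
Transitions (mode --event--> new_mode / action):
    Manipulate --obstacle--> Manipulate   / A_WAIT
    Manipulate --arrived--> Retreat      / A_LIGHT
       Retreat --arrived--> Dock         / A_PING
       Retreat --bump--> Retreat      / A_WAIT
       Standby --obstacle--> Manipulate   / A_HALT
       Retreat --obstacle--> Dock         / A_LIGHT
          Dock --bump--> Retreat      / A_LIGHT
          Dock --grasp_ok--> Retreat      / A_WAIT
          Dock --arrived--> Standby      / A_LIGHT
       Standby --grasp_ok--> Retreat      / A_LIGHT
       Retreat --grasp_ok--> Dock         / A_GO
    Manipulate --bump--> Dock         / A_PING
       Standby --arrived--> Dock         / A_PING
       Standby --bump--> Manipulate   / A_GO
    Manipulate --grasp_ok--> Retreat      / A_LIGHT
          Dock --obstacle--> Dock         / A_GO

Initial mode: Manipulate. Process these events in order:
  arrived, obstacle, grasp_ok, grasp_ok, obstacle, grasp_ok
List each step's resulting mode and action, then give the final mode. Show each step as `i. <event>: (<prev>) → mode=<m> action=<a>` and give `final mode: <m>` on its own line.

1. arrived: (Manipulate) → mode=Retreat action=A_LIGHT
2. obstacle: (Retreat) → mode=Dock action=A_LIGHT
3. grasp_ok: (Dock) → mode=Retreat action=A_WAIT
4. grasp_ok: (Retreat) → mode=Dock action=A_GO
5. obstacle: (Dock) → mode=Dock action=A_GO
6. grasp_ok: (Dock) → mode=Retreat action=A_WAIT

final mode: Retreat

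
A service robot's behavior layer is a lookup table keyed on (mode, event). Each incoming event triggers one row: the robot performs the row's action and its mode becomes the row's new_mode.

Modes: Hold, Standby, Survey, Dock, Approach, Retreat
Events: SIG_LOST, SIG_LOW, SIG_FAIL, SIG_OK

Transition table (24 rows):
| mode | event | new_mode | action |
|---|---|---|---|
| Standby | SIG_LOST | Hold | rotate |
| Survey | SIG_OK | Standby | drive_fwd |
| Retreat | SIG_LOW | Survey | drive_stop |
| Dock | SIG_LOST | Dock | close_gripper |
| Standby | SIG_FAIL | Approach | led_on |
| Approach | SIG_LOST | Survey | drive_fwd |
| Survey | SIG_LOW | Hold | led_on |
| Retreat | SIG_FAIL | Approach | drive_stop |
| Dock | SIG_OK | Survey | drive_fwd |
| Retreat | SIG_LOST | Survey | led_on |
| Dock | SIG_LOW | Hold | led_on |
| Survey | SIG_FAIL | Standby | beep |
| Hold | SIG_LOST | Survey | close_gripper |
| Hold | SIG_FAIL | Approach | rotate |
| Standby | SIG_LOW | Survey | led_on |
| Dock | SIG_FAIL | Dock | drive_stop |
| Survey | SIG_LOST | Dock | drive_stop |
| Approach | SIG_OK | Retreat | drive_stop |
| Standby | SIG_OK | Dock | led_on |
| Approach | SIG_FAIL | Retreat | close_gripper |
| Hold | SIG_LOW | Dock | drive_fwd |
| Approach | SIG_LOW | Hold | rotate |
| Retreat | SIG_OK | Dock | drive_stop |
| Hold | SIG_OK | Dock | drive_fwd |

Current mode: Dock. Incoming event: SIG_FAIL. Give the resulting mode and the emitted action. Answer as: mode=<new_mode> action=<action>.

current mode = Dock; filter table to that mode:
  (Dock, SIG_LOST) → (Dock, close_gripper)
  (Dock, SIG_OK) → (Survey, drive_fwd)
  (Dock, SIG_LOW) → (Hold, led_on)
  (Dock, SIG_FAIL) → (Dock, drive_stop)  ← event matches
event = SIG_FAIL selects (Dock, drive_stop)

mode=Dock action=drive_stop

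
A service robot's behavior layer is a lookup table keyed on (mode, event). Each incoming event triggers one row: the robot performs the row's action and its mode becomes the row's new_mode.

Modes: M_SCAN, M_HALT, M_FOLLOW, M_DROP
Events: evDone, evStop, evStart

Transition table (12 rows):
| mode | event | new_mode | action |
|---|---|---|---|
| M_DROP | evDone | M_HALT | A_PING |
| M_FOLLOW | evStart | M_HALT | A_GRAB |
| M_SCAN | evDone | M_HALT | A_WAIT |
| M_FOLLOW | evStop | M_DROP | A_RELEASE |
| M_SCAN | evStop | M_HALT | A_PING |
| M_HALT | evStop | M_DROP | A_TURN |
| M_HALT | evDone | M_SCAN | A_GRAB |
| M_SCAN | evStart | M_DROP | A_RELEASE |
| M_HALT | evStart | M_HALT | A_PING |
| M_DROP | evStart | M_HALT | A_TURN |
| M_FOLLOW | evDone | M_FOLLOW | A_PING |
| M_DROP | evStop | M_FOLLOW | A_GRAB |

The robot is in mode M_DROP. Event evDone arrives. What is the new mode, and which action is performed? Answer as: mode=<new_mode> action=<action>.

current mode = M_DROP; filter table to that mode:
  (M_DROP, evDone) → (M_HALT, A_PING)  ← event matches
  (M_DROP, evStart) → (M_HALT, A_TURN)
  (M_DROP, evStop) → (M_FOLLOW, A_GRAB)
event = evDone selects (M_HALT, A_PING)

mode=M_HALT action=A_PING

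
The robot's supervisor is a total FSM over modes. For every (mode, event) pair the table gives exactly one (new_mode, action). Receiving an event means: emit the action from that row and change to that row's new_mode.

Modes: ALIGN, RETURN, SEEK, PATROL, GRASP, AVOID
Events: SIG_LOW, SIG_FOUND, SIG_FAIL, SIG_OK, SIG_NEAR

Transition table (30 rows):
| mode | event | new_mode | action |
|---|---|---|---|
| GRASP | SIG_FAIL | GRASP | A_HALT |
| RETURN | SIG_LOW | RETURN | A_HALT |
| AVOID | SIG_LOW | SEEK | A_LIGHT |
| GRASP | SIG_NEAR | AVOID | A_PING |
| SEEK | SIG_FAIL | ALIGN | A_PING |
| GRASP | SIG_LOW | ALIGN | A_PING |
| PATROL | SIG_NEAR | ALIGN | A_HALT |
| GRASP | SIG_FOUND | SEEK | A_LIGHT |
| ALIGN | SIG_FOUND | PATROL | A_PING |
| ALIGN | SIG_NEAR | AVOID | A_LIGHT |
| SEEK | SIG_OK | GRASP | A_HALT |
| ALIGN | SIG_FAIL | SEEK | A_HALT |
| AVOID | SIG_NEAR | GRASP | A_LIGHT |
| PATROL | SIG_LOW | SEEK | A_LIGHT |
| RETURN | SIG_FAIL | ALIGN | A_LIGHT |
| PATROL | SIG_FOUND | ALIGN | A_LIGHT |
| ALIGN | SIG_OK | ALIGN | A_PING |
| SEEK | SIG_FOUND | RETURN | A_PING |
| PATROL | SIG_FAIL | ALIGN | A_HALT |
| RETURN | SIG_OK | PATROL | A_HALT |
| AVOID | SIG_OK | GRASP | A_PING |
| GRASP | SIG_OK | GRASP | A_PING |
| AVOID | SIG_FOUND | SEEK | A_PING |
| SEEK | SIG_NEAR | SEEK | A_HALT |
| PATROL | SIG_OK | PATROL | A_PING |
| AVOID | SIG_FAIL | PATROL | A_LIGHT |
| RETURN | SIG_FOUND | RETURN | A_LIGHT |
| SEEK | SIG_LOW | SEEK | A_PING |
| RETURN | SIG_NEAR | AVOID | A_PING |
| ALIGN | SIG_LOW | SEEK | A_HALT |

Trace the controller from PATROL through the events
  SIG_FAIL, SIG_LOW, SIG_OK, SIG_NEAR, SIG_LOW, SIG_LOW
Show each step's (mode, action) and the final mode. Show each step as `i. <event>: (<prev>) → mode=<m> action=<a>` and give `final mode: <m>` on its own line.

1. SIG_FAIL: (PATROL) → mode=ALIGN action=A_HALT
2. SIG_LOW: (ALIGN) → mode=SEEK action=A_HALT
3. SIG_OK: (SEEK) → mode=GRASP action=A_HALT
4. SIG_NEAR: (GRASP) → mode=AVOID action=A_PING
5. SIG_LOW: (AVOID) → mode=SEEK action=A_LIGHT
6. SIG_LOW: (SEEK) → mode=SEEK action=A_PING

final mode: SEEK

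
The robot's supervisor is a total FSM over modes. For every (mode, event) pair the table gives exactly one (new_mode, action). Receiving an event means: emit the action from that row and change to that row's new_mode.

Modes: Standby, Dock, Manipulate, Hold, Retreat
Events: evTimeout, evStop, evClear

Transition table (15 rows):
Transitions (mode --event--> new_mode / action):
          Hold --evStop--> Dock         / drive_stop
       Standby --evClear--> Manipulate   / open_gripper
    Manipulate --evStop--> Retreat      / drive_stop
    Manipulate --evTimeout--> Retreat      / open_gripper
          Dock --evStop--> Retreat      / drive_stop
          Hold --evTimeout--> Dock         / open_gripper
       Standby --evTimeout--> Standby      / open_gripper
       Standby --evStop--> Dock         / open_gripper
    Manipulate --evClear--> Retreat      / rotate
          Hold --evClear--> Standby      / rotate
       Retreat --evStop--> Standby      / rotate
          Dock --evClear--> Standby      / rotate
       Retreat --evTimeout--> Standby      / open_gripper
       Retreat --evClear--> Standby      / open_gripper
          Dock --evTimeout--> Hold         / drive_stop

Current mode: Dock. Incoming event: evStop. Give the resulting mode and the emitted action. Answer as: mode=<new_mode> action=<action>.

mode=Retreat action=drive_stop

current mode = Dock; filter table to that mode:
  (Dock, evStop) → (Retreat, drive_stop)  ← event matches
  (Dock, evClear) → (Standby, rotate)
  (Dock, evTimeout) → (Hold, drive_stop)
event = evStop selects (Retreat, drive_stop)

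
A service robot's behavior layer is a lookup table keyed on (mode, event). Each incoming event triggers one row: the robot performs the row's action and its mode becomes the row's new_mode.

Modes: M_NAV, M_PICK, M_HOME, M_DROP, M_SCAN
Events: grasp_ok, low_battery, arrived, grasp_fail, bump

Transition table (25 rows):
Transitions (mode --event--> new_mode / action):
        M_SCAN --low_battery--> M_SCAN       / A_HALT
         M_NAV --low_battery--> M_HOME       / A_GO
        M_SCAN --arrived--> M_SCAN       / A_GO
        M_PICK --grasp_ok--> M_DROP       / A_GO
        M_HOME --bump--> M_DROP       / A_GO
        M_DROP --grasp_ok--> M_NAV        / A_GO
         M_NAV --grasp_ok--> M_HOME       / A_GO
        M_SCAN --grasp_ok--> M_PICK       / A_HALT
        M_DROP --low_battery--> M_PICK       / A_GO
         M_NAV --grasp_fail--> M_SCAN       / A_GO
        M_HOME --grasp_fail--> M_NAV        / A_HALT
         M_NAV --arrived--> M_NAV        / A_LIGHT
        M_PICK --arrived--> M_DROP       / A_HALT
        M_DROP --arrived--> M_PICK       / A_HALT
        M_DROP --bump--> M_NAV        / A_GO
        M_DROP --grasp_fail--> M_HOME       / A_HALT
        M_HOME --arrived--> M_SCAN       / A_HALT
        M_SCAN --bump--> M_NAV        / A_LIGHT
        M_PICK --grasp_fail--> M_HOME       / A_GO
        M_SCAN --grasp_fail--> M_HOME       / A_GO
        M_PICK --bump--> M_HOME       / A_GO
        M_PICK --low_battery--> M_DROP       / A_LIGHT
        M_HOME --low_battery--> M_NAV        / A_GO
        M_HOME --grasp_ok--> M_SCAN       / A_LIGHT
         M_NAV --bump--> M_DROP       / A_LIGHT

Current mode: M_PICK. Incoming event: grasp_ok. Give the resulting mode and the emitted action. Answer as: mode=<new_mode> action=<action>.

current mode = M_PICK; filter table to that mode:
  (M_PICK, grasp_ok) → (M_DROP, A_GO)  ← event matches
  (M_PICK, arrived) → (M_DROP, A_HALT)
  (M_PICK, grasp_fail) → (M_HOME, A_GO)
  (M_PICK, bump) → (M_HOME, A_GO)
  (M_PICK, low_battery) → (M_DROP, A_LIGHT)
event = grasp_ok selects (M_DROP, A_GO)

mode=M_DROP action=A_GO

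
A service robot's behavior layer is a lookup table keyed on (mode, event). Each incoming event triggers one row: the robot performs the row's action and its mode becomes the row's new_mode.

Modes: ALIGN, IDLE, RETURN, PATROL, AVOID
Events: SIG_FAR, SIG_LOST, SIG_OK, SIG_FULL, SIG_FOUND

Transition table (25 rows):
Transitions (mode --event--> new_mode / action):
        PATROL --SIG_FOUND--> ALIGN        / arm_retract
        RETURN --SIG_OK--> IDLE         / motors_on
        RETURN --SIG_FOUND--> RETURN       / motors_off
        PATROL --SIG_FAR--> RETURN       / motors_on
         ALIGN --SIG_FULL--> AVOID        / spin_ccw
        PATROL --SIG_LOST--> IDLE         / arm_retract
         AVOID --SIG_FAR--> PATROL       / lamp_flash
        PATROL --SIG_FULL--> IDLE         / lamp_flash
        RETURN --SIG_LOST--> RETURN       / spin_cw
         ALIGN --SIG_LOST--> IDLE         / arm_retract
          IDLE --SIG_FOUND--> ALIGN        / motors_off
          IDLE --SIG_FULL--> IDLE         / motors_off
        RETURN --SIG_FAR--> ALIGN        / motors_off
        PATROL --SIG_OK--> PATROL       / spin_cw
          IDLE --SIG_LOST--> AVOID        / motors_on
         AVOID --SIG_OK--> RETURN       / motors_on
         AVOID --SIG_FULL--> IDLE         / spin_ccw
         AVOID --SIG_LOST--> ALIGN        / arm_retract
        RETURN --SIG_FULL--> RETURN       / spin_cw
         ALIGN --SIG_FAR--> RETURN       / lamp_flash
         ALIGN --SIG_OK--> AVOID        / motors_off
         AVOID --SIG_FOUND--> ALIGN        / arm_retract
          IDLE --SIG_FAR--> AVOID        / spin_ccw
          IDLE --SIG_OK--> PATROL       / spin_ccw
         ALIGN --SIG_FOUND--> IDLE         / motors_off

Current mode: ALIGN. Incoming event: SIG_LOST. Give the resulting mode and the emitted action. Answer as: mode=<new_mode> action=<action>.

current mode = ALIGN; filter table to that mode:
  (ALIGN, SIG_FULL) → (AVOID, spin_ccw)
  (ALIGN, SIG_LOST) → (IDLE, arm_retract)  ← event matches
  (ALIGN, SIG_FAR) → (RETURN, lamp_flash)
  (ALIGN, SIG_OK) → (AVOID, motors_off)
  (ALIGN, SIG_FOUND) → (IDLE, motors_off)
event = SIG_LOST selects (IDLE, arm_retract)

mode=IDLE action=arm_retract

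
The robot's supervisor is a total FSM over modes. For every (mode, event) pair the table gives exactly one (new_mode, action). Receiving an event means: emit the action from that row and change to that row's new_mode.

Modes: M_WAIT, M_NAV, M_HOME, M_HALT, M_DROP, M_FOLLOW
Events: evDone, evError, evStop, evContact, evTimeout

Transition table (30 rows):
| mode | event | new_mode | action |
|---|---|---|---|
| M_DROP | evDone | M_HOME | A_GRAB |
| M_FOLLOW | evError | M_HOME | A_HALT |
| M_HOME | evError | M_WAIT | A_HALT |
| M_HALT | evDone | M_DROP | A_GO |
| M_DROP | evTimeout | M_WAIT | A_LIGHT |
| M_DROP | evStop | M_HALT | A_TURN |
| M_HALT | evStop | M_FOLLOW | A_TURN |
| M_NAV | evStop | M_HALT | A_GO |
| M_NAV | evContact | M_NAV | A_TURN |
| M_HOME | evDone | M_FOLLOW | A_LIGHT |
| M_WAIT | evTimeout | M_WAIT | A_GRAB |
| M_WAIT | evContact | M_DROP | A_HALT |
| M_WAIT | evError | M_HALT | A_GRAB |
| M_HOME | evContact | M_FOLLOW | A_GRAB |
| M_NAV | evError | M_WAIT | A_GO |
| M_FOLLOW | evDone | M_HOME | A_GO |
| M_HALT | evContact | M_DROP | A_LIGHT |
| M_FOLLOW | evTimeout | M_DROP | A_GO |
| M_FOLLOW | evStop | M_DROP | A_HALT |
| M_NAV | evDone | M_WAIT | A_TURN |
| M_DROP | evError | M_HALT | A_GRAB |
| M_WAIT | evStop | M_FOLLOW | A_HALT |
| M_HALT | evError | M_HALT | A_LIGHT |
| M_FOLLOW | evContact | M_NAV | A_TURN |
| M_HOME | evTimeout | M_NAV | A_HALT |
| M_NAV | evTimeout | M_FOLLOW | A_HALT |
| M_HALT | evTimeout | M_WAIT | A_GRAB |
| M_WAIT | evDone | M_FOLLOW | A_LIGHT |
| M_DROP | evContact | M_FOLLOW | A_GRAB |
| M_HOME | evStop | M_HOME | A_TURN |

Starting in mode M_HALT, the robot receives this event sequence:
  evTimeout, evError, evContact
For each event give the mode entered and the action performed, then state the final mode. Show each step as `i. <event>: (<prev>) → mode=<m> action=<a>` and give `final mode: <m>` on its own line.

final mode: M_DROP

1. evTimeout: (M_HALT) → mode=M_WAIT action=A_GRAB
2. evError: (M_WAIT) → mode=M_HALT action=A_GRAB
3. evContact: (M_HALT) → mode=M_DROP action=A_LIGHT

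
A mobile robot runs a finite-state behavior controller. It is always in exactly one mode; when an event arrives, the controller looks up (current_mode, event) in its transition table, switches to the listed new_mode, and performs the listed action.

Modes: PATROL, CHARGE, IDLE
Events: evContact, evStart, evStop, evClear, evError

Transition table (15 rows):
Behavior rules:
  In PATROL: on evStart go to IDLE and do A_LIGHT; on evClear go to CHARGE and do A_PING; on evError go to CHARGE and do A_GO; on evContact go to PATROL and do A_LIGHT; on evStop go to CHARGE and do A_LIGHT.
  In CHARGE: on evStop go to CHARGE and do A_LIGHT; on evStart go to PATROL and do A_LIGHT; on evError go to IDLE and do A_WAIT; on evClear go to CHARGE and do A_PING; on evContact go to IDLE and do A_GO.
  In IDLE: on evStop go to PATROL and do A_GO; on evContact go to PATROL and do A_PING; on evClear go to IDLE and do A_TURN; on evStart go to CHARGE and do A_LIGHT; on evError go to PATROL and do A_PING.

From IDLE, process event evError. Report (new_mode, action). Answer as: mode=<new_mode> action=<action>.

mode=PATROL action=A_PING

current mode = IDLE; filter table to that mode:
  (IDLE, evStop) → (PATROL, A_GO)
  (IDLE, evContact) → (PATROL, A_PING)
  (IDLE, evClear) → (IDLE, A_TURN)
  (IDLE, evStart) → (CHARGE, A_LIGHT)
  (IDLE, evError) → (PATROL, A_PING)  ← event matches
event = evError selects (PATROL, A_PING)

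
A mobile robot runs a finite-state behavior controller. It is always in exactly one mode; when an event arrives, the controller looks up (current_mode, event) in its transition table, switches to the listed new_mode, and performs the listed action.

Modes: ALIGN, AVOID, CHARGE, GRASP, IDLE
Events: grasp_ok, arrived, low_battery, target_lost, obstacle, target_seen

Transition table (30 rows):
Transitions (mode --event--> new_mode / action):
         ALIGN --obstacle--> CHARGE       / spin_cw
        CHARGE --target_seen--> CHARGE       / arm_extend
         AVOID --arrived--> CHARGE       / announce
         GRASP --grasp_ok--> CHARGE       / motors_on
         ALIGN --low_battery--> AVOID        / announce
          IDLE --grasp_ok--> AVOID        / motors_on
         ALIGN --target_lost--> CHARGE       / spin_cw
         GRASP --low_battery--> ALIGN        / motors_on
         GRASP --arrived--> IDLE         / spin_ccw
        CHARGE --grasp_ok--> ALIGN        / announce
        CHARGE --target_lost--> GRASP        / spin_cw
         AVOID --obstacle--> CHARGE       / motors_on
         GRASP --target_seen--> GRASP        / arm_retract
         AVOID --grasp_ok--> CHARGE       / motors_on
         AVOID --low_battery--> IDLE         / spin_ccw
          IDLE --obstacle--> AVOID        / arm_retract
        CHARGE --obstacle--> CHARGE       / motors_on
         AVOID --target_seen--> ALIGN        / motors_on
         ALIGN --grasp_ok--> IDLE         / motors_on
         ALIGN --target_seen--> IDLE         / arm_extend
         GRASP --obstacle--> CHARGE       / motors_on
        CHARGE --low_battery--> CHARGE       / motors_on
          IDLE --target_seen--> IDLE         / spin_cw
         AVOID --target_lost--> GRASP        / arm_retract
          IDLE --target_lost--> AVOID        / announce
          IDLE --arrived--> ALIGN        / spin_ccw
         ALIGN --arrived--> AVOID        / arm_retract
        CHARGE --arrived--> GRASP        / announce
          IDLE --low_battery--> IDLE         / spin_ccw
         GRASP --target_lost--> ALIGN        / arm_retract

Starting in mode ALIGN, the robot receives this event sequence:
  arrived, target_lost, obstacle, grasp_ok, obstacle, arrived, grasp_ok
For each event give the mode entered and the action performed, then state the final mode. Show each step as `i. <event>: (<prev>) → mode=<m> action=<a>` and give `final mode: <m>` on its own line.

1. arrived: (ALIGN) → mode=AVOID action=arm_retract
2. target_lost: (AVOID) → mode=GRASP action=arm_retract
3. obstacle: (GRASP) → mode=CHARGE action=motors_on
4. grasp_ok: (CHARGE) → mode=ALIGN action=announce
5. obstacle: (ALIGN) → mode=CHARGE action=spin_cw
6. arrived: (CHARGE) → mode=GRASP action=announce
7. grasp_ok: (GRASP) → mode=CHARGE action=motors_on

final mode: CHARGE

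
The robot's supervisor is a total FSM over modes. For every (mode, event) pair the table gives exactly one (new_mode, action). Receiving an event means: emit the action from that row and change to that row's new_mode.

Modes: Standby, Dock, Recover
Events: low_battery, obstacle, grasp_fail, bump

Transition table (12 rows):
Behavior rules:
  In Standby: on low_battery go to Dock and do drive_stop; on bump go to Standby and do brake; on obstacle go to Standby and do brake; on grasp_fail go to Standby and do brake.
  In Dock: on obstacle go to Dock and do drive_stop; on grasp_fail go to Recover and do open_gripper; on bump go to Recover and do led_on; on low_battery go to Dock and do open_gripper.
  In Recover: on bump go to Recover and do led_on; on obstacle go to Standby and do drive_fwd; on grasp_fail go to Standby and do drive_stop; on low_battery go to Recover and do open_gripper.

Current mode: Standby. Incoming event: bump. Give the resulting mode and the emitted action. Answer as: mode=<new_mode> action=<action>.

mode=Standby action=brake

current mode = Standby; filter table to that mode:
  (Standby, low_battery) → (Dock, drive_stop)
  (Standby, bump) → (Standby, brake)  ← event matches
  (Standby, obstacle) → (Standby, brake)
  (Standby, grasp_fail) → (Standby, brake)
event = bump selects (Standby, brake)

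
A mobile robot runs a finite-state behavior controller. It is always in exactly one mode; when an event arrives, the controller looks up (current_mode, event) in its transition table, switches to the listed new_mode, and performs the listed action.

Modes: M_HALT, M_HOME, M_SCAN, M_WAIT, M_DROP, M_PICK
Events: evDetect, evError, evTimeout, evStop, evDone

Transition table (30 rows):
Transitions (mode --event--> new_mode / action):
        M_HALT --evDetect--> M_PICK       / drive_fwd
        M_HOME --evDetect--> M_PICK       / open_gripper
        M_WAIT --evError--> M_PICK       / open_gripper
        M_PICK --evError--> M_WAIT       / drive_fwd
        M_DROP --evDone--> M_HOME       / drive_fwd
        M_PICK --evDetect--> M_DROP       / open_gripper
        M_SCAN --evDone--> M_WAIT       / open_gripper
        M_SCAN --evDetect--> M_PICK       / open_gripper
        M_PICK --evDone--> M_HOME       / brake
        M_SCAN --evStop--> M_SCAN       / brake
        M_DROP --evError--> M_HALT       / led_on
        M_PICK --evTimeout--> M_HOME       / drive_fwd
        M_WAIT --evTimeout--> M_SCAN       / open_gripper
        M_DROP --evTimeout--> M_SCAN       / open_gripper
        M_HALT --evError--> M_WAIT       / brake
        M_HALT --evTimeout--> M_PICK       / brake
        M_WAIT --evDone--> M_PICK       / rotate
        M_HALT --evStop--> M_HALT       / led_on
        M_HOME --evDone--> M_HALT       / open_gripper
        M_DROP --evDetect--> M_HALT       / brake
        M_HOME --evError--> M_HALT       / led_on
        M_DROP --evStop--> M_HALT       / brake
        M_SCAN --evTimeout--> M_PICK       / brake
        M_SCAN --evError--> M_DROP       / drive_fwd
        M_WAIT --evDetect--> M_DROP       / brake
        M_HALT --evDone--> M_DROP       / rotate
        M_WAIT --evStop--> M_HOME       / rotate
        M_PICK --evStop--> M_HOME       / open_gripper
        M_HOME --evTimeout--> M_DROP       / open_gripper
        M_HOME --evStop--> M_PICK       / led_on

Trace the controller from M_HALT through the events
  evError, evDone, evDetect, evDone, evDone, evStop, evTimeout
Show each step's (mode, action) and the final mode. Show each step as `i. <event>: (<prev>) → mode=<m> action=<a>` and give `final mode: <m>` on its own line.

final mode: M_PICK

1. evError: (M_HALT) → mode=M_WAIT action=brake
2. evDone: (M_WAIT) → mode=M_PICK action=rotate
3. evDetect: (M_PICK) → mode=M_DROP action=open_gripper
4. evDone: (M_DROP) → mode=M_HOME action=drive_fwd
5. evDone: (M_HOME) → mode=M_HALT action=open_gripper
6. evStop: (M_HALT) → mode=M_HALT action=led_on
7. evTimeout: (M_HALT) → mode=M_PICK action=brake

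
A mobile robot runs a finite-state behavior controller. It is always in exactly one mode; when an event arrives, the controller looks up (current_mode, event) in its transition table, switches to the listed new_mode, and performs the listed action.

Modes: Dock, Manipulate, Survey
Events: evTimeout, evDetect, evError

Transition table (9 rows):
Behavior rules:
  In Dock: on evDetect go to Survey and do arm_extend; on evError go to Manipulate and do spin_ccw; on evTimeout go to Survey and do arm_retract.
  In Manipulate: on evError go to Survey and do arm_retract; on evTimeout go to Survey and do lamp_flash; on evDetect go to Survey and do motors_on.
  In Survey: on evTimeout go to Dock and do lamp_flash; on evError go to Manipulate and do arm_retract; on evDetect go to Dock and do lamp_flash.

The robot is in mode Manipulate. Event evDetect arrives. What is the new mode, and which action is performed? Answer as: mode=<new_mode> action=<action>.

mode=Survey action=motors_on

current mode = Manipulate; filter table to that mode:
  (Manipulate, evError) → (Survey, arm_retract)
  (Manipulate, evTimeout) → (Survey, lamp_flash)
  (Manipulate, evDetect) → (Survey, motors_on)  ← event matches
event = evDetect selects (Survey, motors_on)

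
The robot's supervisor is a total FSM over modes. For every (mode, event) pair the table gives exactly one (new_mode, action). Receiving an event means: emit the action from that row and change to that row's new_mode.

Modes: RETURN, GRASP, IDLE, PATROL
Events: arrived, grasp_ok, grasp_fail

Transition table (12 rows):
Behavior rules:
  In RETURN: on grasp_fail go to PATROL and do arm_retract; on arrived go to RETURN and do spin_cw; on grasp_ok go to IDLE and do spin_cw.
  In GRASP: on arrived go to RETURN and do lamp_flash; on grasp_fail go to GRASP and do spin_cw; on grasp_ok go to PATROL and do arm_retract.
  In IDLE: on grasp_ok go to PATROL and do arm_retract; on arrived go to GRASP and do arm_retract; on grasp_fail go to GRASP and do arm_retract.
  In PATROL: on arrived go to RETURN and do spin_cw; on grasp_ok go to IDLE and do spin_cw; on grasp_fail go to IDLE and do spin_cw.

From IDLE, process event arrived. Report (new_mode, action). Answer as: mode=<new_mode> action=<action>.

current mode = IDLE; filter table to that mode:
  (IDLE, grasp_ok) → (PATROL, arm_retract)
  (IDLE, arrived) → (GRASP, arm_retract)  ← event matches
  (IDLE, grasp_fail) → (GRASP, arm_retract)
event = arrived selects (GRASP, arm_retract)

mode=GRASP action=arm_retract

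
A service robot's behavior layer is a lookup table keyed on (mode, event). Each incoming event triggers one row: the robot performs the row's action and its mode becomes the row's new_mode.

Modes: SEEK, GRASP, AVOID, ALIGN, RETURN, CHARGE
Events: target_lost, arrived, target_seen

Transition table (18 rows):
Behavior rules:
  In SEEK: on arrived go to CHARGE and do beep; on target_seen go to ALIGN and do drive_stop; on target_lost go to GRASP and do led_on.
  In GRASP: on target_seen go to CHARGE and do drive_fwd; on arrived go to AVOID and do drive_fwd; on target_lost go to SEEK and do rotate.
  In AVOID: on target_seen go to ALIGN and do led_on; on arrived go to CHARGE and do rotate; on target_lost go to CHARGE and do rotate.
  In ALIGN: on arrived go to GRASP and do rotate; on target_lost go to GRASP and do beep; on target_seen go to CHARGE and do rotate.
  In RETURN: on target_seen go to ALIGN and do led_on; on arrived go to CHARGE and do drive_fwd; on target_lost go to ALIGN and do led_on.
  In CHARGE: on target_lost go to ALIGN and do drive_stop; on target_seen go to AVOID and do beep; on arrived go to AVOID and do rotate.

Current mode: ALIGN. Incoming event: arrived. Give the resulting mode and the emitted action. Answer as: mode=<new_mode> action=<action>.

current mode = ALIGN; filter table to that mode:
  (ALIGN, arrived) → (GRASP, rotate)  ← event matches
  (ALIGN, target_lost) → (GRASP, beep)
  (ALIGN, target_seen) → (CHARGE, rotate)
event = arrived selects (GRASP, rotate)

mode=GRASP action=rotate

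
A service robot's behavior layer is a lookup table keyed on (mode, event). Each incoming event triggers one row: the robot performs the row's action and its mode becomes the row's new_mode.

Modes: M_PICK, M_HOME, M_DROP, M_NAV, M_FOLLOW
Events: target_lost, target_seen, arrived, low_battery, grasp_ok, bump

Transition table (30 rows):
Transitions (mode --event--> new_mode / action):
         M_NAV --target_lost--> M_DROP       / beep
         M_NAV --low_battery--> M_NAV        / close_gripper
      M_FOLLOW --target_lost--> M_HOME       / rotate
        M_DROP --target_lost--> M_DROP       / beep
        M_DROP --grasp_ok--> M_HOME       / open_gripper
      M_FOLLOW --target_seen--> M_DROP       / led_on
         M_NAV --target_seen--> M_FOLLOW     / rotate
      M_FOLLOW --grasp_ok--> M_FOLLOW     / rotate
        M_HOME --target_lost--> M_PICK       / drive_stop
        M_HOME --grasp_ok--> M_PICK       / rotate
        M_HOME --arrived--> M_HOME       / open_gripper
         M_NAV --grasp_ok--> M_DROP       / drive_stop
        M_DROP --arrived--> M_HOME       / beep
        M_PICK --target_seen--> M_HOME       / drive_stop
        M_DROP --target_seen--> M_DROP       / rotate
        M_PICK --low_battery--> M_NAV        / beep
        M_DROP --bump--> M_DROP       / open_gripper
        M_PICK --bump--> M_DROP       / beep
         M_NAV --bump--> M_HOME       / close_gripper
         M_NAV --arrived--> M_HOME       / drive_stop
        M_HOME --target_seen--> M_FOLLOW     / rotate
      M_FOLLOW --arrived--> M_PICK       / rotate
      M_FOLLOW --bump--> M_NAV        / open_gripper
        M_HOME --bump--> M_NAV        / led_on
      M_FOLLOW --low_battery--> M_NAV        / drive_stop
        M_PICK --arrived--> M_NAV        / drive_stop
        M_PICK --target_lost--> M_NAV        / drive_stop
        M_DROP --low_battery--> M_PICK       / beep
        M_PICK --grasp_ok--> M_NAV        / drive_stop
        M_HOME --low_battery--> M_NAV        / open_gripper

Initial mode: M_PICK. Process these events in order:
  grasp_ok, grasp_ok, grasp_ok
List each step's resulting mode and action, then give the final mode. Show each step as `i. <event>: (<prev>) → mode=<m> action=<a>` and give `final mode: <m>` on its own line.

final mode: M_HOME

1. grasp_ok: (M_PICK) → mode=M_NAV action=drive_stop
2. grasp_ok: (M_NAV) → mode=M_DROP action=drive_stop
3. grasp_ok: (M_DROP) → mode=M_HOME action=open_gripper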